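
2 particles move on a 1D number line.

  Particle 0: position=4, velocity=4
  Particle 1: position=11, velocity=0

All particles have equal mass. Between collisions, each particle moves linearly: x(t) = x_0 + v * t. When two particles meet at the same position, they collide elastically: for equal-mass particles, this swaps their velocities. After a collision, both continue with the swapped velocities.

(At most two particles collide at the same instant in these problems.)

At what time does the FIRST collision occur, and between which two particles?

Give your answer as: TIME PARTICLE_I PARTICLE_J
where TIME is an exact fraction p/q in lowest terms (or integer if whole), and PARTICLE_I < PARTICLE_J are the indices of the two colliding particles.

Pair (0,1): pos 4,11 vel 4,0 -> gap=7, closing at 4/unit, collide at t=7/4
Earliest collision: t=7/4 between 0 and 1

Answer: 7/4 0 1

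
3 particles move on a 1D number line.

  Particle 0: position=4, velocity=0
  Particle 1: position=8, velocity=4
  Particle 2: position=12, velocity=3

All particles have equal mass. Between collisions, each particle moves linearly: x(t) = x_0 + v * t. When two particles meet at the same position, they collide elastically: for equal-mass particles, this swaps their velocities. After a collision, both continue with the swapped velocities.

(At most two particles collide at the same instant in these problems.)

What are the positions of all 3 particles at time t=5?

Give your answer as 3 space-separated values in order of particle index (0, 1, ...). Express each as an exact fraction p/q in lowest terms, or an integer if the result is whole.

Answer: 4 27 28

Derivation:
Collision at t=4: particles 1 and 2 swap velocities; positions: p0=4 p1=24 p2=24; velocities now: v0=0 v1=3 v2=4
Advance to t=5 (no further collisions before then); velocities: v0=0 v1=3 v2=4; positions = 4 27 28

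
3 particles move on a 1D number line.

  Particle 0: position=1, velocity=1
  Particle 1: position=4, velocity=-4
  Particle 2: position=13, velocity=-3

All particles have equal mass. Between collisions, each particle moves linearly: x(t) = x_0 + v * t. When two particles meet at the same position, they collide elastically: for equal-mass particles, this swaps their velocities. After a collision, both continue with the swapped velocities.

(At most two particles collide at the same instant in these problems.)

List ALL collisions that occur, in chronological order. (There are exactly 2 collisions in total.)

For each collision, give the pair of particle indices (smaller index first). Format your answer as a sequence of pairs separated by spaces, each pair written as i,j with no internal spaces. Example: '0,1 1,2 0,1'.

Collision at t=3/5: particles 0 and 1 swap velocities; positions: p0=8/5 p1=8/5 p2=56/5; velocities now: v0=-4 v1=1 v2=-3
Collision at t=3: particles 1 and 2 swap velocities; positions: p0=-8 p1=4 p2=4; velocities now: v0=-4 v1=-3 v2=1

Answer: 0,1 1,2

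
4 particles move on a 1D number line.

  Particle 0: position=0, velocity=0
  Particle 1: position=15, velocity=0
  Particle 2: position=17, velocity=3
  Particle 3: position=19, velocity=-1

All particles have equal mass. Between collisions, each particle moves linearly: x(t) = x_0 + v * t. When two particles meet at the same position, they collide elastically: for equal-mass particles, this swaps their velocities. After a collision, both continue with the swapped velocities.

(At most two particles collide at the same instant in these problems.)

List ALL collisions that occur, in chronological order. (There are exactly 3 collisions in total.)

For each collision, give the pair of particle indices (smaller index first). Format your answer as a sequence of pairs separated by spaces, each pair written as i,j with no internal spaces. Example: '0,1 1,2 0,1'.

Collision at t=1/2: particles 2 and 3 swap velocities; positions: p0=0 p1=15 p2=37/2 p3=37/2; velocities now: v0=0 v1=0 v2=-1 v3=3
Collision at t=4: particles 1 and 2 swap velocities; positions: p0=0 p1=15 p2=15 p3=29; velocities now: v0=0 v1=-1 v2=0 v3=3
Collision at t=19: particles 0 and 1 swap velocities; positions: p0=0 p1=0 p2=15 p3=74; velocities now: v0=-1 v1=0 v2=0 v3=3

Answer: 2,3 1,2 0,1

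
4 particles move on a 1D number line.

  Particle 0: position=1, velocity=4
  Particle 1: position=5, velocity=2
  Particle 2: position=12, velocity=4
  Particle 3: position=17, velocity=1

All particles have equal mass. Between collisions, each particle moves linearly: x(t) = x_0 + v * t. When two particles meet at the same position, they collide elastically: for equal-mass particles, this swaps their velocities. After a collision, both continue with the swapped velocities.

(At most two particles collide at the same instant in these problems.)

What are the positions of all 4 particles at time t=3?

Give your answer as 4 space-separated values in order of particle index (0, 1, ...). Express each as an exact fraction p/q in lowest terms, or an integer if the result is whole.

Collision at t=5/3: particles 2 and 3 swap velocities; positions: p0=23/3 p1=25/3 p2=56/3 p3=56/3; velocities now: v0=4 v1=2 v2=1 v3=4
Collision at t=2: particles 0 and 1 swap velocities; positions: p0=9 p1=9 p2=19 p3=20; velocities now: v0=2 v1=4 v2=1 v3=4
Advance to t=3 (no further collisions before then); velocities: v0=2 v1=4 v2=1 v3=4; positions = 11 13 20 24

Answer: 11 13 20 24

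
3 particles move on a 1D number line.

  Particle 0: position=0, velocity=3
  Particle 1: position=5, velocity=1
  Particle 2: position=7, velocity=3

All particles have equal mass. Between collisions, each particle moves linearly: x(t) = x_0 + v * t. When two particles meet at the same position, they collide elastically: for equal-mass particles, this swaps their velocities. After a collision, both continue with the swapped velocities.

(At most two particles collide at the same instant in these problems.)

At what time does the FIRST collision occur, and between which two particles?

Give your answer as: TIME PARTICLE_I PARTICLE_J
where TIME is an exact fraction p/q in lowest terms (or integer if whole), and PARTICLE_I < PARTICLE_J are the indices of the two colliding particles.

Pair (0,1): pos 0,5 vel 3,1 -> gap=5, closing at 2/unit, collide at t=5/2
Pair (1,2): pos 5,7 vel 1,3 -> not approaching (rel speed -2 <= 0)
Earliest collision: t=5/2 between 0 and 1

Answer: 5/2 0 1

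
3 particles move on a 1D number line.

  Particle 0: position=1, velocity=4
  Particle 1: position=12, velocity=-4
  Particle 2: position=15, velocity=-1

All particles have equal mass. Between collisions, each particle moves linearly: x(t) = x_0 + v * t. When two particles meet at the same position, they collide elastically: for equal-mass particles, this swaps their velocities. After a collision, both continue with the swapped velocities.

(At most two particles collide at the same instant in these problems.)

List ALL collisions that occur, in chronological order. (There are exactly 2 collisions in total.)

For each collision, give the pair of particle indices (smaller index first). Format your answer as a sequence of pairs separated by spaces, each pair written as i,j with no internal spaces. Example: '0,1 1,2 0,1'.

Collision at t=11/8: particles 0 and 1 swap velocities; positions: p0=13/2 p1=13/2 p2=109/8; velocities now: v0=-4 v1=4 v2=-1
Collision at t=14/5: particles 1 and 2 swap velocities; positions: p0=4/5 p1=61/5 p2=61/5; velocities now: v0=-4 v1=-1 v2=4

Answer: 0,1 1,2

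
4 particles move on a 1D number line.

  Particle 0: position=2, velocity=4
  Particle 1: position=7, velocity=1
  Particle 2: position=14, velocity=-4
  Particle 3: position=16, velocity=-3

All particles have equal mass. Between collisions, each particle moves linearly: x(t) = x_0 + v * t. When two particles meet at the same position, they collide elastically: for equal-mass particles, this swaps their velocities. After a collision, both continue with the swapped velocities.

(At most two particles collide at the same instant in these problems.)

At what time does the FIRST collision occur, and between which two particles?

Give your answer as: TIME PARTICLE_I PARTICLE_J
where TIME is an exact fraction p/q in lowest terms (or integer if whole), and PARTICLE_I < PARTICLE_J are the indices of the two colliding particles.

Answer: 7/5 1 2

Derivation:
Pair (0,1): pos 2,7 vel 4,1 -> gap=5, closing at 3/unit, collide at t=5/3
Pair (1,2): pos 7,14 vel 1,-4 -> gap=7, closing at 5/unit, collide at t=7/5
Pair (2,3): pos 14,16 vel -4,-3 -> not approaching (rel speed -1 <= 0)
Earliest collision: t=7/5 between 1 and 2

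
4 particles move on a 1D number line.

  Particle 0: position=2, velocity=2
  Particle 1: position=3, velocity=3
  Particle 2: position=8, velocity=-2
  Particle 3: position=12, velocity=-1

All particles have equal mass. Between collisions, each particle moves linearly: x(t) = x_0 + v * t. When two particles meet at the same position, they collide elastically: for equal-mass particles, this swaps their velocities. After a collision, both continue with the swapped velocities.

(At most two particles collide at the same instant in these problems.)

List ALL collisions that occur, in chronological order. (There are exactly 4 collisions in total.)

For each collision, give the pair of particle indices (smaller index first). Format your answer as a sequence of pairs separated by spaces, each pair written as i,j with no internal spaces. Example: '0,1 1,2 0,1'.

Answer: 1,2 0,1 2,3 1,2

Derivation:
Collision at t=1: particles 1 and 2 swap velocities; positions: p0=4 p1=6 p2=6 p3=11; velocities now: v0=2 v1=-2 v2=3 v3=-1
Collision at t=3/2: particles 0 and 1 swap velocities; positions: p0=5 p1=5 p2=15/2 p3=21/2; velocities now: v0=-2 v1=2 v2=3 v3=-1
Collision at t=9/4: particles 2 and 3 swap velocities; positions: p0=7/2 p1=13/2 p2=39/4 p3=39/4; velocities now: v0=-2 v1=2 v2=-1 v3=3
Collision at t=10/3: particles 1 and 2 swap velocities; positions: p0=4/3 p1=26/3 p2=26/3 p3=13; velocities now: v0=-2 v1=-1 v2=2 v3=3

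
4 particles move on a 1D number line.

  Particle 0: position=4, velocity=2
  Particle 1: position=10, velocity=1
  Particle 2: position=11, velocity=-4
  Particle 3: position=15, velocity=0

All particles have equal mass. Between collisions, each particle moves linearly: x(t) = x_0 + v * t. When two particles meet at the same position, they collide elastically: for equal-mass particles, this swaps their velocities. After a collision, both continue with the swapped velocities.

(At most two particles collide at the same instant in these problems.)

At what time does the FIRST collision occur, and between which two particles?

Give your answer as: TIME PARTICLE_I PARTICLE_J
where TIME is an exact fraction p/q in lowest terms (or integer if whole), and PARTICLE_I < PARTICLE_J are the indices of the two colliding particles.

Pair (0,1): pos 4,10 vel 2,1 -> gap=6, closing at 1/unit, collide at t=6
Pair (1,2): pos 10,11 vel 1,-4 -> gap=1, closing at 5/unit, collide at t=1/5
Pair (2,3): pos 11,15 vel -4,0 -> not approaching (rel speed -4 <= 0)
Earliest collision: t=1/5 between 1 and 2

Answer: 1/5 1 2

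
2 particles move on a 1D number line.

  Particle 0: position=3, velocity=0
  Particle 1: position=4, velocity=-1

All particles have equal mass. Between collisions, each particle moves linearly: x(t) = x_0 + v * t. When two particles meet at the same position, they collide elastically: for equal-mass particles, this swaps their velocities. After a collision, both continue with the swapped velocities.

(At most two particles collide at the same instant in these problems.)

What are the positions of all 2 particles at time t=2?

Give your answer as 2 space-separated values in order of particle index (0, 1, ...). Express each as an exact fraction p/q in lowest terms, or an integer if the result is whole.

Collision at t=1: particles 0 and 1 swap velocities; positions: p0=3 p1=3; velocities now: v0=-1 v1=0
Advance to t=2 (no further collisions before then); velocities: v0=-1 v1=0; positions = 2 3

Answer: 2 3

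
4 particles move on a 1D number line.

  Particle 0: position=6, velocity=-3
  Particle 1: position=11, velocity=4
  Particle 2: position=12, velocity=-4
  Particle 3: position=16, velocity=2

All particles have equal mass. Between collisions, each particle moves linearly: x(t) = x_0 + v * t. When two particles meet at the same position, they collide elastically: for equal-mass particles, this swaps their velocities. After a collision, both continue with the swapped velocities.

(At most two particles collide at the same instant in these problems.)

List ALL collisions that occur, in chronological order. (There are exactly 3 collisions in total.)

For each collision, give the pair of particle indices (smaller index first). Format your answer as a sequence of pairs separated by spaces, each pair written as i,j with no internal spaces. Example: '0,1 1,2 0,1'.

Collision at t=1/8: particles 1 and 2 swap velocities; positions: p0=45/8 p1=23/2 p2=23/2 p3=65/4; velocities now: v0=-3 v1=-4 v2=4 v3=2
Collision at t=5/2: particles 2 and 3 swap velocities; positions: p0=-3/2 p1=2 p2=21 p3=21; velocities now: v0=-3 v1=-4 v2=2 v3=4
Collision at t=6: particles 0 and 1 swap velocities; positions: p0=-12 p1=-12 p2=28 p3=35; velocities now: v0=-4 v1=-3 v2=2 v3=4

Answer: 1,2 2,3 0,1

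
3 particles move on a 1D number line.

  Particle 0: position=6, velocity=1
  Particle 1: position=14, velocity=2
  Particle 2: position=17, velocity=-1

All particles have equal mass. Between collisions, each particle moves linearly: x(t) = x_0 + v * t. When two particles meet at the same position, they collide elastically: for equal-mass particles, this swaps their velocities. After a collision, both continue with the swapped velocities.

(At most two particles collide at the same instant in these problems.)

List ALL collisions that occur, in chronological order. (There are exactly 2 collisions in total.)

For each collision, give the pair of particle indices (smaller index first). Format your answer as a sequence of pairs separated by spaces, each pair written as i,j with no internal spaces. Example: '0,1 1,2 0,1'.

Answer: 1,2 0,1

Derivation:
Collision at t=1: particles 1 and 2 swap velocities; positions: p0=7 p1=16 p2=16; velocities now: v0=1 v1=-1 v2=2
Collision at t=11/2: particles 0 and 1 swap velocities; positions: p0=23/2 p1=23/2 p2=25; velocities now: v0=-1 v1=1 v2=2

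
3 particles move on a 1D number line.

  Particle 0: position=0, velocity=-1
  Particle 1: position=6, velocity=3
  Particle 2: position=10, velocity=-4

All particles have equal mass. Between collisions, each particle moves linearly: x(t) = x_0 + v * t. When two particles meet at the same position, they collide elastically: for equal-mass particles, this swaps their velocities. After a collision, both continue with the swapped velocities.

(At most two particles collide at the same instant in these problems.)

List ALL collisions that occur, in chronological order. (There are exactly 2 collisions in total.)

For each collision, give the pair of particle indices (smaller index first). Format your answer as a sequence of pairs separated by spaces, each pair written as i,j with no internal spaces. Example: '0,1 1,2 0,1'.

Collision at t=4/7: particles 1 and 2 swap velocities; positions: p0=-4/7 p1=54/7 p2=54/7; velocities now: v0=-1 v1=-4 v2=3
Collision at t=10/3: particles 0 and 1 swap velocities; positions: p0=-10/3 p1=-10/3 p2=16; velocities now: v0=-4 v1=-1 v2=3

Answer: 1,2 0,1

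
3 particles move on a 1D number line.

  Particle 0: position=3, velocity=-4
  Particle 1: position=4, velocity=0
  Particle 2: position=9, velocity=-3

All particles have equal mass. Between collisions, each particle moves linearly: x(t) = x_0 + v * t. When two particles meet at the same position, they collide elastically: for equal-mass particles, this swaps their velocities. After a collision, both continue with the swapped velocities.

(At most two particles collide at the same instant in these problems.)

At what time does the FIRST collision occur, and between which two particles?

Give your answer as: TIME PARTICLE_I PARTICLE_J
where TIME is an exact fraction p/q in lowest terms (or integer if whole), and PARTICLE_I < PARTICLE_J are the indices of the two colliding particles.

Pair (0,1): pos 3,4 vel -4,0 -> not approaching (rel speed -4 <= 0)
Pair (1,2): pos 4,9 vel 0,-3 -> gap=5, closing at 3/unit, collide at t=5/3
Earliest collision: t=5/3 between 1 and 2

Answer: 5/3 1 2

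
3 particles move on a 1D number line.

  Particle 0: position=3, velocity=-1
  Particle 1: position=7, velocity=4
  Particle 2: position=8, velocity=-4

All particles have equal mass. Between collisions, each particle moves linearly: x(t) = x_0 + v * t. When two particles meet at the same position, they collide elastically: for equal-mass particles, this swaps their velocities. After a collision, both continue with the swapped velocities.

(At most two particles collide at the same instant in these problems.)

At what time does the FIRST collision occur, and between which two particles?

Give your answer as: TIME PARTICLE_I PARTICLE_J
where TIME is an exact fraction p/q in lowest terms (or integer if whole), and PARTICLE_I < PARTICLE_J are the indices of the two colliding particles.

Answer: 1/8 1 2

Derivation:
Pair (0,1): pos 3,7 vel -1,4 -> not approaching (rel speed -5 <= 0)
Pair (1,2): pos 7,8 vel 4,-4 -> gap=1, closing at 8/unit, collide at t=1/8
Earliest collision: t=1/8 between 1 and 2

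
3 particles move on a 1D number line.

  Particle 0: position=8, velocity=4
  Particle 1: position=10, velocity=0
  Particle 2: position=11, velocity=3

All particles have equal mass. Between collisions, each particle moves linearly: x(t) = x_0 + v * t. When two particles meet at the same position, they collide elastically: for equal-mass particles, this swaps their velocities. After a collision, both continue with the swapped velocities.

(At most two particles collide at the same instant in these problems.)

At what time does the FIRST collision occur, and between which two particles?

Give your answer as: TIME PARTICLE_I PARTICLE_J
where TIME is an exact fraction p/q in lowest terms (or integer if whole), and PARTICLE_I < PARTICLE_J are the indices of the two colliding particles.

Answer: 1/2 0 1

Derivation:
Pair (0,1): pos 8,10 vel 4,0 -> gap=2, closing at 4/unit, collide at t=1/2
Pair (1,2): pos 10,11 vel 0,3 -> not approaching (rel speed -3 <= 0)
Earliest collision: t=1/2 between 0 and 1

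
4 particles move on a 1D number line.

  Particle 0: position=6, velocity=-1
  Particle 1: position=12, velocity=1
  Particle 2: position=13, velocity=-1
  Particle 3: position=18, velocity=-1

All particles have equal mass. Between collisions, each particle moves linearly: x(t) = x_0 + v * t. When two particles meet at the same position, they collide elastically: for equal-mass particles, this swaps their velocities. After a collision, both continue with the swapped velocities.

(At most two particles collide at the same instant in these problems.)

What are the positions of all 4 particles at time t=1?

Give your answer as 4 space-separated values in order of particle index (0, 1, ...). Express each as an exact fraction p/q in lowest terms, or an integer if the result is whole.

Collision at t=1/2: particles 1 and 2 swap velocities; positions: p0=11/2 p1=25/2 p2=25/2 p3=35/2; velocities now: v0=-1 v1=-1 v2=1 v3=-1
Advance to t=1 (no further collisions before then); velocities: v0=-1 v1=-1 v2=1 v3=-1; positions = 5 12 13 17

Answer: 5 12 13 17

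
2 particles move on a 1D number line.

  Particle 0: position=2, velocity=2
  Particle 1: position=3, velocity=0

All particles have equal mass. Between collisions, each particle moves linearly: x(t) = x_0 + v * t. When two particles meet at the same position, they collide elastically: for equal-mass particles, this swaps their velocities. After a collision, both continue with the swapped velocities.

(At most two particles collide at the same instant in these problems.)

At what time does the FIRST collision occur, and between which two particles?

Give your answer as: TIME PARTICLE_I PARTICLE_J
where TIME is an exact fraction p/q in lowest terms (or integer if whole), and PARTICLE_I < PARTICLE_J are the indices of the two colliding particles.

Pair (0,1): pos 2,3 vel 2,0 -> gap=1, closing at 2/unit, collide at t=1/2
Earliest collision: t=1/2 between 0 and 1

Answer: 1/2 0 1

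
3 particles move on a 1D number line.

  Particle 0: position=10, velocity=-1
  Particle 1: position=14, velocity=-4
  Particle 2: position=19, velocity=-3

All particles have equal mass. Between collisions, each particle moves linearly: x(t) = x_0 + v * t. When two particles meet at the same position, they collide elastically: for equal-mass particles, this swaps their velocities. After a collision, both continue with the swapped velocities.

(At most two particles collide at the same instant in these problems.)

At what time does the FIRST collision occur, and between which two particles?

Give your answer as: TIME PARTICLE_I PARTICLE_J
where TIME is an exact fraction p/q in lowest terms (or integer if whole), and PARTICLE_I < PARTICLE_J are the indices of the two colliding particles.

Pair (0,1): pos 10,14 vel -1,-4 -> gap=4, closing at 3/unit, collide at t=4/3
Pair (1,2): pos 14,19 vel -4,-3 -> not approaching (rel speed -1 <= 0)
Earliest collision: t=4/3 between 0 and 1

Answer: 4/3 0 1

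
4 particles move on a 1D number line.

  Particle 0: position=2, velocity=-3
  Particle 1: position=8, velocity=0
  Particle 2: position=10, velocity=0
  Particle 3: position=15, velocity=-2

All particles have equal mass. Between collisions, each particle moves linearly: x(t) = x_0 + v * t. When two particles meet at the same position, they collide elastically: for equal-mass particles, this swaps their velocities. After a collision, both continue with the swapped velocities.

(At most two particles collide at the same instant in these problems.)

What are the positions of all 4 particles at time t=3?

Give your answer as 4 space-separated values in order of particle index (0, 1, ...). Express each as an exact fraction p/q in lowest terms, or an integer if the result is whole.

Collision at t=5/2: particles 2 and 3 swap velocities; positions: p0=-11/2 p1=8 p2=10 p3=10; velocities now: v0=-3 v1=0 v2=-2 v3=0
Advance to t=3 (no further collisions before then); velocities: v0=-3 v1=0 v2=-2 v3=0; positions = -7 8 9 10

Answer: -7 8 9 10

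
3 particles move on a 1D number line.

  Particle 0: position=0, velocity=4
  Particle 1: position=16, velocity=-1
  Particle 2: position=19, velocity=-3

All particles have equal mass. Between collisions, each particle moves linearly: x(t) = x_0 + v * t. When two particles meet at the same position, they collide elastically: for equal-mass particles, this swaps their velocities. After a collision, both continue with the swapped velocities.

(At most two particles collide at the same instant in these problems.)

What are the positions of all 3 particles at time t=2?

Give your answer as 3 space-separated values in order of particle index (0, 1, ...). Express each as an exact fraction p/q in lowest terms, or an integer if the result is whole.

Answer: 8 13 14

Derivation:
Collision at t=3/2: particles 1 and 2 swap velocities; positions: p0=6 p1=29/2 p2=29/2; velocities now: v0=4 v1=-3 v2=-1
Advance to t=2 (no further collisions before then); velocities: v0=4 v1=-3 v2=-1; positions = 8 13 14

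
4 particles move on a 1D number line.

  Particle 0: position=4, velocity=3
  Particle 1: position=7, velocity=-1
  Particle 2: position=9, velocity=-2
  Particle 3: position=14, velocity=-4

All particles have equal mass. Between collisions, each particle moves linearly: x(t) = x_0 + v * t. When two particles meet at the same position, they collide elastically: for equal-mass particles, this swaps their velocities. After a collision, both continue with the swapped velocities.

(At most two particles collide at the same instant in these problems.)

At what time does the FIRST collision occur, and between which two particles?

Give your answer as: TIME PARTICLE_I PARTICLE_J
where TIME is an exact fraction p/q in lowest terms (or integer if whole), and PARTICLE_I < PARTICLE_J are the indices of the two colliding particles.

Pair (0,1): pos 4,7 vel 3,-1 -> gap=3, closing at 4/unit, collide at t=3/4
Pair (1,2): pos 7,9 vel -1,-2 -> gap=2, closing at 1/unit, collide at t=2
Pair (2,3): pos 9,14 vel -2,-4 -> gap=5, closing at 2/unit, collide at t=5/2
Earliest collision: t=3/4 between 0 and 1

Answer: 3/4 0 1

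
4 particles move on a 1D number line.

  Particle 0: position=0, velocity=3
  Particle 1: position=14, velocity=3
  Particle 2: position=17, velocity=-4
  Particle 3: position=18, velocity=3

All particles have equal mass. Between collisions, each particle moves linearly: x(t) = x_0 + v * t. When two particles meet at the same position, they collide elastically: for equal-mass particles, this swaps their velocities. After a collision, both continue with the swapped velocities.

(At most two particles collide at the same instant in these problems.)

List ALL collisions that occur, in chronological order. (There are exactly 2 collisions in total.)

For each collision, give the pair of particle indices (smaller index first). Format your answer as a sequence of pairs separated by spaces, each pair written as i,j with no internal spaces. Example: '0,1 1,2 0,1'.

Collision at t=3/7: particles 1 and 2 swap velocities; positions: p0=9/7 p1=107/7 p2=107/7 p3=135/7; velocities now: v0=3 v1=-4 v2=3 v3=3
Collision at t=17/7: particles 0 and 1 swap velocities; positions: p0=51/7 p1=51/7 p2=149/7 p3=177/7; velocities now: v0=-4 v1=3 v2=3 v3=3

Answer: 1,2 0,1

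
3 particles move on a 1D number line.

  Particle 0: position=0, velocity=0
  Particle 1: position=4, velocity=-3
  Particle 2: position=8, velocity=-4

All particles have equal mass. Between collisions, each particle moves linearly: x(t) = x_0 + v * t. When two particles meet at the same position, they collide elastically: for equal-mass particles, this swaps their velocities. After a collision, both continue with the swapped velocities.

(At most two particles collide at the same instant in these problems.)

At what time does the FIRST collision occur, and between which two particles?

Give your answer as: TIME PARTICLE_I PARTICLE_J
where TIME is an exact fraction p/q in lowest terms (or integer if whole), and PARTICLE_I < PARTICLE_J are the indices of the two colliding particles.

Pair (0,1): pos 0,4 vel 0,-3 -> gap=4, closing at 3/unit, collide at t=4/3
Pair (1,2): pos 4,8 vel -3,-4 -> gap=4, closing at 1/unit, collide at t=4
Earliest collision: t=4/3 between 0 and 1

Answer: 4/3 0 1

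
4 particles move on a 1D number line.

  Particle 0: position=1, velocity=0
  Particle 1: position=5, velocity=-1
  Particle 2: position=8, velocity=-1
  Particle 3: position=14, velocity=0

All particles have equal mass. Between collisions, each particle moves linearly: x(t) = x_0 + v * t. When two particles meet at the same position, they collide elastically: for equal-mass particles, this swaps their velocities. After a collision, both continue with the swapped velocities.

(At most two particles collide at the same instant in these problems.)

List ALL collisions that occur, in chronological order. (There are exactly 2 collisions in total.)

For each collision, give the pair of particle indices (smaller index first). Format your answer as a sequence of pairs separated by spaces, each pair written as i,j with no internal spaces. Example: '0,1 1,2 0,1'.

Answer: 0,1 1,2

Derivation:
Collision at t=4: particles 0 and 1 swap velocities; positions: p0=1 p1=1 p2=4 p3=14; velocities now: v0=-1 v1=0 v2=-1 v3=0
Collision at t=7: particles 1 and 2 swap velocities; positions: p0=-2 p1=1 p2=1 p3=14; velocities now: v0=-1 v1=-1 v2=0 v3=0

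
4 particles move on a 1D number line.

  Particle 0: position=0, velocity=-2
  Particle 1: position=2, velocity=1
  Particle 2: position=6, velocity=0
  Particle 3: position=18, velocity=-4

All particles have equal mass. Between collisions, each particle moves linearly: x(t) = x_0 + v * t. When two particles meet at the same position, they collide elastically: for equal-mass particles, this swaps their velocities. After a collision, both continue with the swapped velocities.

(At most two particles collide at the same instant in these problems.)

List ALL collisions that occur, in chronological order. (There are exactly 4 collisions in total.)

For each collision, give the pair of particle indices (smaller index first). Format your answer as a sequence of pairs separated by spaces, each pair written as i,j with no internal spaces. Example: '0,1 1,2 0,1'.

Collision at t=3: particles 2 and 3 swap velocities; positions: p0=-6 p1=5 p2=6 p3=6; velocities now: v0=-2 v1=1 v2=-4 v3=0
Collision at t=16/5: particles 1 and 2 swap velocities; positions: p0=-32/5 p1=26/5 p2=26/5 p3=6; velocities now: v0=-2 v1=-4 v2=1 v3=0
Collision at t=4: particles 2 and 3 swap velocities; positions: p0=-8 p1=2 p2=6 p3=6; velocities now: v0=-2 v1=-4 v2=0 v3=1
Collision at t=9: particles 0 and 1 swap velocities; positions: p0=-18 p1=-18 p2=6 p3=11; velocities now: v0=-4 v1=-2 v2=0 v3=1

Answer: 2,3 1,2 2,3 0,1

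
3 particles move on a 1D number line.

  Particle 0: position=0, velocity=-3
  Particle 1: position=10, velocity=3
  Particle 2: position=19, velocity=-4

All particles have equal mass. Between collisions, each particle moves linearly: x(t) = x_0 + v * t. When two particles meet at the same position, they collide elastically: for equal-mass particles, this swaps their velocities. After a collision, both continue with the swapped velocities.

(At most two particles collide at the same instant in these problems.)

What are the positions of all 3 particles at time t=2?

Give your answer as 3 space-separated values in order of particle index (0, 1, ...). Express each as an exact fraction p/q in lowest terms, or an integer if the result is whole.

Collision at t=9/7: particles 1 and 2 swap velocities; positions: p0=-27/7 p1=97/7 p2=97/7; velocities now: v0=-3 v1=-4 v2=3
Advance to t=2 (no further collisions before then); velocities: v0=-3 v1=-4 v2=3; positions = -6 11 16

Answer: -6 11 16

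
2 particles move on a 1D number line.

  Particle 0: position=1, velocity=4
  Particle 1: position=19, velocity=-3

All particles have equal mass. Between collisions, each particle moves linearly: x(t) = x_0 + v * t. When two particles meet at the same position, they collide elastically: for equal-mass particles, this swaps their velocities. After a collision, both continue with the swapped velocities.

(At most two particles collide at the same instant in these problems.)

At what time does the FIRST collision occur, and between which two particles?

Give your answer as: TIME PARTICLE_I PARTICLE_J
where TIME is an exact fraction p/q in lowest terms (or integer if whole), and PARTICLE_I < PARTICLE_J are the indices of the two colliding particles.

Pair (0,1): pos 1,19 vel 4,-3 -> gap=18, closing at 7/unit, collide at t=18/7
Earliest collision: t=18/7 between 0 and 1

Answer: 18/7 0 1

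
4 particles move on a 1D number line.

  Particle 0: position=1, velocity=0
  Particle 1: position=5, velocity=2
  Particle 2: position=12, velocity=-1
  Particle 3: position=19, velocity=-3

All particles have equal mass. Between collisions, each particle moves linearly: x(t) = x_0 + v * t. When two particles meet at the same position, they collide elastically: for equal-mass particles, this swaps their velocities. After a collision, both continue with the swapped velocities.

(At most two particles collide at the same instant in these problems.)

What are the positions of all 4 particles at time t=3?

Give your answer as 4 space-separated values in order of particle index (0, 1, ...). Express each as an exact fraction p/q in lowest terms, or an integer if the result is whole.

Collision at t=7/3: particles 1 and 2 swap velocities; positions: p0=1 p1=29/3 p2=29/3 p3=12; velocities now: v0=0 v1=-1 v2=2 v3=-3
Collision at t=14/5: particles 2 and 3 swap velocities; positions: p0=1 p1=46/5 p2=53/5 p3=53/5; velocities now: v0=0 v1=-1 v2=-3 v3=2
Advance to t=3 (no further collisions before then); velocities: v0=0 v1=-1 v2=-3 v3=2; positions = 1 9 10 11

Answer: 1 9 10 11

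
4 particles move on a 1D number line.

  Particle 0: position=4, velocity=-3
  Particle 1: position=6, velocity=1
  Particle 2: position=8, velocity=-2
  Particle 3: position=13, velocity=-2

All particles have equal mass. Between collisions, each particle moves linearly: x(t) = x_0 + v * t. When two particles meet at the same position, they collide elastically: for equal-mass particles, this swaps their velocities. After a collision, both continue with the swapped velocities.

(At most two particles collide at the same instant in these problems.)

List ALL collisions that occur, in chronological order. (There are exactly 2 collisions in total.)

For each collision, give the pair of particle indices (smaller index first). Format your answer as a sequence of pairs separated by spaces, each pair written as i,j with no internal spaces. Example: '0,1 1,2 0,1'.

Collision at t=2/3: particles 1 and 2 swap velocities; positions: p0=2 p1=20/3 p2=20/3 p3=35/3; velocities now: v0=-3 v1=-2 v2=1 v3=-2
Collision at t=7/3: particles 2 and 3 swap velocities; positions: p0=-3 p1=10/3 p2=25/3 p3=25/3; velocities now: v0=-3 v1=-2 v2=-2 v3=1

Answer: 1,2 2,3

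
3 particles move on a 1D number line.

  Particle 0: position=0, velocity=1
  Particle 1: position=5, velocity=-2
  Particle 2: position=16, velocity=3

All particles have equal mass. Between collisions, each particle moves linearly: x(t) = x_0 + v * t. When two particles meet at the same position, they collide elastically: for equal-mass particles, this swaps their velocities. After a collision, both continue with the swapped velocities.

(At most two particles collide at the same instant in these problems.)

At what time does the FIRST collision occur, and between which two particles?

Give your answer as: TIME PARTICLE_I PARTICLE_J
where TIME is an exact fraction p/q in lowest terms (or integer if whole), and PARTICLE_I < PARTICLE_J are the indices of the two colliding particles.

Answer: 5/3 0 1

Derivation:
Pair (0,1): pos 0,5 vel 1,-2 -> gap=5, closing at 3/unit, collide at t=5/3
Pair (1,2): pos 5,16 vel -2,3 -> not approaching (rel speed -5 <= 0)
Earliest collision: t=5/3 between 0 and 1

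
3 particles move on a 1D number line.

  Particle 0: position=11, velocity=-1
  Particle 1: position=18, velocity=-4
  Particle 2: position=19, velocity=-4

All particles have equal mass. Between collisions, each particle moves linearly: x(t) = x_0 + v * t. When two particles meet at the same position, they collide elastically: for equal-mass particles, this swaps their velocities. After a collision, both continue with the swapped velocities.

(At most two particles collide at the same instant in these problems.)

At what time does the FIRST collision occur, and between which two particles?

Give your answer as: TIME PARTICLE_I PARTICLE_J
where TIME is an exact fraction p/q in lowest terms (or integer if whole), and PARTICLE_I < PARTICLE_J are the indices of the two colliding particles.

Answer: 7/3 0 1

Derivation:
Pair (0,1): pos 11,18 vel -1,-4 -> gap=7, closing at 3/unit, collide at t=7/3
Pair (1,2): pos 18,19 vel -4,-4 -> not approaching (rel speed 0 <= 0)
Earliest collision: t=7/3 between 0 and 1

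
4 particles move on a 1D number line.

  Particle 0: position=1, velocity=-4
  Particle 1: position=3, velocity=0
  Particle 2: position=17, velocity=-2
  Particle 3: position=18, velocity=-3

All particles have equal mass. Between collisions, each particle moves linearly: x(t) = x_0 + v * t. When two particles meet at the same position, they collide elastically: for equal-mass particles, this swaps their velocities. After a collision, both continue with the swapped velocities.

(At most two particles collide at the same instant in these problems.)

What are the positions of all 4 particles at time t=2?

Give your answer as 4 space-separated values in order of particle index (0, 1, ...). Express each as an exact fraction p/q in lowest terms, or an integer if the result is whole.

Collision at t=1: particles 2 and 3 swap velocities; positions: p0=-3 p1=3 p2=15 p3=15; velocities now: v0=-4 v1=0 v2=-3 v3=-2
Advance to t=2 (no further collisions before then); velocities: v0=-4 v1=0 v2=-3 v3=-2; positions = -7 3 12 13

Answer: -7 3 12 13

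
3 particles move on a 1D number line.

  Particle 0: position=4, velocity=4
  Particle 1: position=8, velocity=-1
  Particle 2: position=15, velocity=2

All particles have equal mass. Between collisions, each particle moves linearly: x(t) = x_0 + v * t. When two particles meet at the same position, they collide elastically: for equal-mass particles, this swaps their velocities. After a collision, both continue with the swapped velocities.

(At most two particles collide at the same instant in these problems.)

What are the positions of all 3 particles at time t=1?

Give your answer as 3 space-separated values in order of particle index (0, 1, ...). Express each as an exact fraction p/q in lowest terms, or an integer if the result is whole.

Collision at t=4/5: particles 0 and 1 swap velocities; positions: p0=36/5 p1=36/5 p2=83/5; velocities now: v0=-1 v1=4 v2=2
Advance to t=1 (no further collisions before then); velocities: v0=-1 v1=4 v2=2; positions = 7 8 17

Answer: 7 8 17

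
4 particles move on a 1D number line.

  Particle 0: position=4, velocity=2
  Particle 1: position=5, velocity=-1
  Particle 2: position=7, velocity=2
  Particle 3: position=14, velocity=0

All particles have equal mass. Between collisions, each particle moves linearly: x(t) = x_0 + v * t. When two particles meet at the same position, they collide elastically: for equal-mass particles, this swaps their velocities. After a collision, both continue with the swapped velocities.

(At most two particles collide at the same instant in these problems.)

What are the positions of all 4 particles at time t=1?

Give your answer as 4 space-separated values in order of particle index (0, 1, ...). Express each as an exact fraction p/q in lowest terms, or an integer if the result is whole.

Collision at t=1/3: particles 0 and 1 swap velocities; positions: p0=14/3 p1=14/3 p2=23/3 p3=14; velocities now: v0=-1 v1=2 v2=2 v3=0
Advance to t=1 (no further collisions before then); velocities: v0=-1 v1=2 v2=2 v3=0; positions = 4 6 9 14

Answer: 4 6 9 14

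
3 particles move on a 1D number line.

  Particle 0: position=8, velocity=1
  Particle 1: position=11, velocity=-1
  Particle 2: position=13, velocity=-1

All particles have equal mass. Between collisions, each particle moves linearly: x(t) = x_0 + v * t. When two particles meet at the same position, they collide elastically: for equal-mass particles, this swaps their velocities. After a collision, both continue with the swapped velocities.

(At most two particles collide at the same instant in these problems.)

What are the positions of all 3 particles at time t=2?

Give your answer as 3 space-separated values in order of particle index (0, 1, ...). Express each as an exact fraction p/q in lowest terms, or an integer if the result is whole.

Collision at t=3/2: particles 0 and 1 swap velocities; positions: p0=19/2 p1=19/2 p2=23/2; velocities now: v0=-1 v1=1 v2=-1
Advance to t=2 (no further collisions before then); velocities: v0=-1 v1=1 v2=-1; positions = 9 10 11

Answer: 9 10 11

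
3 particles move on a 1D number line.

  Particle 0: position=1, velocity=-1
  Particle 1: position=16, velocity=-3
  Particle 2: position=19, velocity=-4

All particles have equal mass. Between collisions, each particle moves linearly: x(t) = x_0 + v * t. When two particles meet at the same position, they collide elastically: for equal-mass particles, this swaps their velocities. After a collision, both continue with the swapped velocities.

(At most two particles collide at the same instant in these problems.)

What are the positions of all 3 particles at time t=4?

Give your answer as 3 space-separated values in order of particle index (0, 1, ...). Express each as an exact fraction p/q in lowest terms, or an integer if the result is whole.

Collision at t=3: particles 1 and 2 swap velocities; positions: p0=-2 p1=7 p2=7; velocities now: v0=-1 v1=-4 v2=-3
Advance to t=4 (no further collisions before then); velocities: v0=-1 v1=-4 v2=-3; positions = -3 3 4

Answer: -3 3 4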